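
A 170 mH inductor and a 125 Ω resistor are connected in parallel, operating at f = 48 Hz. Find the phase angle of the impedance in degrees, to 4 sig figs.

ω = 2πf = 301.6 rad/s
X_L = ωL = 51.27 Ω
Parallel: admittances add. Y = 1/R + 1/(jωL)
Y = (0.008000 − j0.01950) S
|Y| = 0.02108 S → |Z| = 1/|Y| = 47.44 Ω, ∠Z = −∠Y = 67.70°

67.70°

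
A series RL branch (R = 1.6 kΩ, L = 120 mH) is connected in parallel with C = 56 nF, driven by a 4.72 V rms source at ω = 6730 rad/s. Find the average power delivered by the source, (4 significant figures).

11.10 mW

X_L = ωL = 807.6 Ω
X_C = 1/(ωC) = 2653 Ω
Branch 1 (R+jX_L): Z₁ = 1600 + j807.6 Ω, |Z₁| = 1792 Ω
Branch 2 (−jX_C): Z₂ = −j2653 Ω
Parallel: Z = Z₁Z₂/(Z₁+Z₂), |Z| = 1947 Ω, ∠Z = -14.14°
I = V/|Z| = 2.424 mA
P = VI cos φ = 4.72 × 0.002424 × cos(-14.14°) = 11.10 mW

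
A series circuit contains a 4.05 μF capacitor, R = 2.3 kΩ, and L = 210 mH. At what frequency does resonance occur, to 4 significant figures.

ω₀ = 1/√(LC) = 1/√(0.21 × 4.05e-06) = 1084 rad/s
f₀ = ω₀/(2π) = 172.6 Hz

172.6 Hz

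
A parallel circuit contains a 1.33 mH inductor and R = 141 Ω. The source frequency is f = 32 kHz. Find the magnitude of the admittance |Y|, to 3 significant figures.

ω = 2πf = 201100 rad/s
X_L = ωL = 267 Ω
Parallel: admittances add. Y = 1/R + 1/(jωL)
Y = (0.00709 − j0.00374) S
|Y| = 0.00802 S → |Z| = 1/|Y| = 125 Ω, ∠Z = −∠Y = 27.8°

8.02 mS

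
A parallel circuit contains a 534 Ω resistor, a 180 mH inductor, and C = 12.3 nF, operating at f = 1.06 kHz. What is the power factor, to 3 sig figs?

ω = 2πf = 6660 rad/s
X_L = ωL = 1200 Ω
X_C = 1/(ωC) = 12200 Ω
Parallel: admittances add. Y = 1/R + 1/(jωL) + jωC
Y = (0.00187 − j0.000752) S
|Y| = 0.00202 S → |Z| = 1/|Y| = 496 Ω, ∠Z = −∠Y = 21.9°
cos φ = cos(21.9°) = 0.928

0.928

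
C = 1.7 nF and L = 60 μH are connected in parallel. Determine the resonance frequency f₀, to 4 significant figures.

ω₀ = 1/√(LC) = 1/√(6e-05 × 1.7e-09) = 3.131e+06 rad/s
f₀ = ω₀/(2π) = 498.3 kHz

498.3 kHz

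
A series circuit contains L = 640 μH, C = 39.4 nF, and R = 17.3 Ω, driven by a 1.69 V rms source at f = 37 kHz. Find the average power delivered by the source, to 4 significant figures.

ω = 2πf = 232500 rad/s
X_L = ωL = 148.8 Ω
X_C = 1/(ωC) = 109.2 Ω
Net reactance X = X_L − X_C = 39.61 Ω
Z = 17.30 + j39.61 Ω
|Z| = √(17.30² + 39.61²) = 43.22 Ω
∠Z = arctan(39.61/17.30) = 66.41°
I = V/|Z| = 39.10 mA
P = VI cos φ = 1.69 × 0.03910 × cos(66.41°) = 26.45 mW

26.45 mW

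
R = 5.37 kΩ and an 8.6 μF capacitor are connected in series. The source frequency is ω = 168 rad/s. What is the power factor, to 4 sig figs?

X_C = 1/(ωC) = 692.1 Ω
Z = 5370 − j692.1 Ω
|Z| = √(5370² + 692.1²) = 5414 Ω
∠Z = arctan(-692.1/5370) = -7.344°
cos φ = cos(-7.344°) = 0.9918

0.9918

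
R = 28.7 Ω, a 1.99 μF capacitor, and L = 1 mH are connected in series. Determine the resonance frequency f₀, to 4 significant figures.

3.568 kHz

ω₀ = 1/√(LC) = 1/√(0.001 × 1.99e-06) = 22420 rad/s
f₀ = ω₀/(2π) = 3.568 kHz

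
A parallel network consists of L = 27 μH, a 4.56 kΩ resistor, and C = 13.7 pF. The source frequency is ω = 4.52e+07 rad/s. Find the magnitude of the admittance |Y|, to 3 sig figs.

X_L = ωL = 1220 Ω
X_C = 1/(ωC) = 1610 Ω
Parallel: admittances add. Y = 1/R + 1/(jωL) + jωC
Y = (0.000219 − j0.000200) S
|Y| = 0.000297 S → |Z| = 1/|Y| = 3370 Ω, ∠Z = −∠Y = 42.4°

297 μS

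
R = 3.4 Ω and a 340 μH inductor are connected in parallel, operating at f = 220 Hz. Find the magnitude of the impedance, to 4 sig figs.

ω = 2πf = 1382 rad/s
X_L = ωL = 0.4700 Ω
Parallel: admittances add. Y = 1/R + 1/(jωL)
Y = (0.2941 − j2.128) S
|Y| = 2.148 S → |Z| = 1/|Y| = 0.4656 Ω, ∠Z = −∠Y = 82.13°

0.4656 Ω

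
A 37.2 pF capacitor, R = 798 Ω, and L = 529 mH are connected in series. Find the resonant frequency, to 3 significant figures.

35.9 kHz

ω₀ = 1/√(LC) = 1/√(0.529 × 3.72e-11) = 225400 rad/s
f₀ = ω₀/(2π) = 35.9 kHz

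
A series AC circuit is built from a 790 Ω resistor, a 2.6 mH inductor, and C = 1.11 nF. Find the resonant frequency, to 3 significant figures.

93.7 kHz

ω₀ = 1/√(LC) = 1/√(0.0026 × 1.11e-09) = 588600 rad/s
f₀ = ω₀/(2π) = 93.7 kHz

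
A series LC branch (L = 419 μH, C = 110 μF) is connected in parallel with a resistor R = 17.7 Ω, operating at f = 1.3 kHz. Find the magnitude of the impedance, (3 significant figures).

ω = 2πf = 8168 rad/s
X_L = ωL = 3.42 Ω
X_C = 1/(ωC) = 1.11 Ω
Branch 1: Z₁ = R = 17.7 Ω
Branch 2 (series LC): Z₂ = j(X_L − X_C) = j2.31 Ω
Parallel: Z = Z₁Z₂/(Z₁+Z₂), |Z| = 2.29 Ω, ∠Z = 82.6°

2.29 Ω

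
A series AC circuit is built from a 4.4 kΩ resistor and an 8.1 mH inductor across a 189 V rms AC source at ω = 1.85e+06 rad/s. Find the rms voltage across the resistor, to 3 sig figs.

53.2 V

X_L = ωL = 15000 Ω
Z = 4400 + j15000 Ω
|Z| = √(4400² + 15000²) = 15600 Ω
I = V/|Z| = 12.1 mA
V_R = I·|Z_R| = 0.0121 × 4400 = 53.2 V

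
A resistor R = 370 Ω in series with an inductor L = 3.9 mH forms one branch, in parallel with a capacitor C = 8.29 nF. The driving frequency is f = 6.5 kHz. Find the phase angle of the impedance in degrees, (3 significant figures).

ω = 2πf = 40840 rad/s
X_L = ωL = 159 Ω
X_C = 1/(ωC) = 2950 Ω
Branch 1 (R+jX_L): Z₁ = 370 + j159 Ω, |Z₁| = 403 Ω
Branch 2 (−jX_C): Z₂ = −j2950 Ω
Parallel: Z = Z₁Z₂/(Z₁+Z₂), |Z| = 422 Ω, ∠Z = 15.7°

15.7°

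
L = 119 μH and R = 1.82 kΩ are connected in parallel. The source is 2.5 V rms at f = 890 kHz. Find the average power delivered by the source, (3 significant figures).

ω = 2πf = 5.592e+06 rad/s
X_L = ωL = 665 Ω
Parallel: admittances add. Y = 1/R + 1/(jωL)
Y = (0.000549 − j0.00150) S
|Y| = 0.00160 S → |Z| = 1/|Y| = 625 Ω, ∠Z = −∠Y = 69.9°
I = V/|Z| = 4.00 mA
P = VI cos φ = 2.5 × 0.00400 × cos(69.9°) = 3.43 mW

3.43 mW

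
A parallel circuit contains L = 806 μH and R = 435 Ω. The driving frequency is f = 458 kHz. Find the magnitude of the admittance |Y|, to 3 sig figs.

2.34 mS

ω = 2πf = 2.878e+06 rad/s
X_L = ωL = 2320 Ω
Parallel: admittances add. Y = 1/R + 1/(jωL)
Y = (0.00230 − j0.000431) S
|Y| = 0.00234 S → |Z| = 1/|Y| = 428 Ω, ∠Z = −∠Y = 10.6°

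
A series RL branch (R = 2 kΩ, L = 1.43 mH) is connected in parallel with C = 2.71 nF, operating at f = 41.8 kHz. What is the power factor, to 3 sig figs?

ω = 2πf = 262600 rad/s
X_L = ωL = 376 Ω
X_C = 1/(ωC) = 1400 Ω
Branch 1 (R+jX_L): Z₁ = 2000 + j376 Ω, |Z₁| = 2030 Ω
Branch 2 (−jX_C): Z₂ = −j1400 Ω
Parallel: Z = Z₁Z₂/(Z₁+Z₂), |Z| = 1270 Ω, ∠Z = -52.1°
cos φ = cos(-52.1°) = 0.614

0.614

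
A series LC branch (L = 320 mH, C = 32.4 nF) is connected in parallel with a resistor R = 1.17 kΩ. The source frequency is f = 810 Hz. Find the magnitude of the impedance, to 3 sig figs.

1130 Ω

ω = 2πf = 5089 rad/s
X_L = ωL = 1630 Ω
X_C = 1/(ωC) = 6060 Ω
Branch 1: Z₁ = R = 1170 Ω
Branch 2 (series LC): Z₂ = j(X_L − X_C) = −j4440 Ω
Parallel: Z = Z₁Z₂/(Z₁+Z₂), |Z| = 1130 Ω, ∠Z = -14.8°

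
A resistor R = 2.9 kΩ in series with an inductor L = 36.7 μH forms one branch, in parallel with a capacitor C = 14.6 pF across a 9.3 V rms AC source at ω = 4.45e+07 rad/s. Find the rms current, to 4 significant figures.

X_L = ωL = 1633 Ω
X_C = 1/(ωC) = 1539 Ω
Branch 1 (R+jX_L): Z₁ = 2900 + j1633 Ω, |Z₁| = 3328 Ω
Branch 2 (−jX_C): Z₂ = −j1539 Ω
Parallel: Z = Z₁Z₂/(Z₁+Z₂), |Z| = 1766 Ω, ∠Z = -62.47°
I = V/|Z| = 9.3/1766 = 5.268 mA

5.268 mA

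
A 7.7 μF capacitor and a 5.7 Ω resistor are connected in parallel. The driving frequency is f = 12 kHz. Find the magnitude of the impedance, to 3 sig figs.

1.65 Ω

ω = 2πf = 75400 rad/s
X_C = 1/(ωC) = 1.72 Ω
Parallel: admittances add. Y = 1/R + jωC
Y = (0.175 + j0.581) S
|Y| = 0.606 S → |Z| = 1/|Y| = 1.65 Ω, ∠Z = −∠Y = -73.2°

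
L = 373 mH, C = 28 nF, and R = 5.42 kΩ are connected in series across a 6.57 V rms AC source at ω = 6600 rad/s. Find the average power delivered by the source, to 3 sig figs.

X_L = ωL = 2460 Ω
X_C = 1/(ωC) = 5410 Ω
Net reactance X = X_L − X_C = -2950 Ω
Z = 5420 − j2950 Ω
|Z| = √(5420² + 2950²) = 6170 Ω
∠Z = arctan(-2950/5420) = -28.6°
I = V/|Z| = 1.06 mA
P = VI cos φ = 6.57 × 0.00106 × cos(-28.6°) = 6.14 mW

6.14 mW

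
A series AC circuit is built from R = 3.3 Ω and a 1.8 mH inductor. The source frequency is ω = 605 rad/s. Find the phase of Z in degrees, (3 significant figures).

18.3°

X_L = ωL = 1.09 Ω
Z = 3.30 + j1.09 Ω
|Z| = √(3.30² + 1.09²) = 3.48 Ω
∠Z = arctan(1.09/3.30) = 18.3°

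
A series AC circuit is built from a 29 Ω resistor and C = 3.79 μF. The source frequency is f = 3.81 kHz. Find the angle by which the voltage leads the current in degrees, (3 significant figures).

ω = 2πf = 23940 rad/s
X_C = 1/(ωC) = 11.0 Ω
Z = 29.0 − j11.0 Ω
|Z| = √(29.0² + 11.0²) = 31.0 Ω
∠Z = arctan(-11.0/29.0) = -20.8°

-20.8°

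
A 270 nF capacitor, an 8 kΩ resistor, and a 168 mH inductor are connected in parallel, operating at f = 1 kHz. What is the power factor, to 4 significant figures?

0.1646

ω = 2πf = 6283 rad/s
X_L = ωL = 1056 Ω
X_C = 1/(ωC) = 589.5 Ω
Parallel: admittances add. Y = 1/R + 1/(jωL) + jωC
Y = (0.0001250 + j0.0007491) S
|Y| = 0.0007595 S → |Z| = 1/|Y| = 1317 Ω, ∠Z = −∠Y = -80.53°
cos φ = cos(-80.53°) = 0.1646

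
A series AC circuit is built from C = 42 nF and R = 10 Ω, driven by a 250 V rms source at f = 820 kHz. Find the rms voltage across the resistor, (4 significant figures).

ω = 2πf = 5.152e+06 rad/s
X_C = 1/(ωC) = 4.621 Ω
Z = 10.00 − j4.621 Ω
|Z| = √(10.00² + 4.621²) = 11.02 Ω
I = V/|Z| = 22.69 A
V_R = I·|Z_R| = 22.69 × 10.00 = 226.9 V

226.9 V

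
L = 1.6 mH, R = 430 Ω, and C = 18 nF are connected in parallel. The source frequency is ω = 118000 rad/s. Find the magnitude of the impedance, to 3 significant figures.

X_L = ωL = 189 Ω
X_C = 1/(ωC) = 471 Ω
Parallel: admittances add. Y = 1/R + 1/(jωL) + jωC
Y = (0.00233 − j0.00317) S
|Y| = 0.00393 S → |Z| = 1/|Y| = 254 Ω, ∠Z = −∠Y = 53.8°

254 Ω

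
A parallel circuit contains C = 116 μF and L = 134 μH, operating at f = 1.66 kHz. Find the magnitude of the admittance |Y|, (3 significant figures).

494 mS

ω = 2πf = 10430 rad/s
X_L = ωL = 1.40 Ω
X_C = 1/(ωC) = 0.827 Ω
Parallel: admittances add. Y = 1/(jωL) + jωC
Y = (0 + j0.494) S
|Y| = 0.494 S → |Z| = 1/|Y| = 2.02 Ω, ∠Z = −∠Y = -90.0°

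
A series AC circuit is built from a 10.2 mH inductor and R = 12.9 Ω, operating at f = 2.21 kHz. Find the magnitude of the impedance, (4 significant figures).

142.2 Ω

ω = 2πf = 13890 rad/s
X_L = ωL = 141.6 Ω
Z = 12.90 + j141.6 Ω
|Z| = √(12.90² + 141.6²) = 142.2 Ω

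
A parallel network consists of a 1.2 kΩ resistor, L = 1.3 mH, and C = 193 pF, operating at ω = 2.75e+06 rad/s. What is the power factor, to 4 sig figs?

X_L = ωL = 3575 Ω
X_C = 1/(ωC) = 1884 Ω
Parallel: admittances add. Y = 1/R + 1/(jωL) + jωC
Y = (0.0008333 + j0.0002510) S
|Y| = 0.0008703 S → |Z| = 1/|Y| = 1149 Ω, ∠Z = −∠Y = -16.76°
cos φ = cos(-16.76°) = 0.9575

0.9575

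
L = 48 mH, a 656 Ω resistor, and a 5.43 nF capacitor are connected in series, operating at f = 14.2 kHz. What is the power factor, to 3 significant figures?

0.284

ω = 2πf = 89220 rad/s
X_L = ωL = 4280 Ω
X_C = 1/(ωC) = 2060 Ω
Net reactance X = X_L − X_C = 2220 Ω
Z = 656 + j2220 Ω
|Z| = √(656² + 2220²) = 2310 Ω
∠Z = arctan(2220/656) = 73.5°
cos φ = cos(73.5°) = 0.284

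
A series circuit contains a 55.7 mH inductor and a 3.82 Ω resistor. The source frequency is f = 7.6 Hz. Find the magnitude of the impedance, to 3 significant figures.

ω = 2πf = 47.75 rad/s
X_L = ωL = 2.66 Ω
Z = 3.82 + j2.66 Ω
|Z| = √(3.82² + 2.66²) = 4.65 Ω

4.65 Ω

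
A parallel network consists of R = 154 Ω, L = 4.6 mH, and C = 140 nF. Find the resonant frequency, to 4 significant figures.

ω₀ = 1/√(LC) = 1/√(0.0046 × 1.4e-07) = 39410 rad/s
f₀ = ω₀/(2π) = 6.272 kHz

6.272 kHz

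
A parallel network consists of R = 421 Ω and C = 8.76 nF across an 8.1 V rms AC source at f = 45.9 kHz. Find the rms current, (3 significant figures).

ω = 2πf = 288400 rad/s
X_C = 1/(ωC) = 396 Ω
Parallel: admittances add. Y = 1/R + jωC
Y = (0.00238 + j0.00253) S
|Y| = 0.00347 S → |Z| = 1/|Y| = 288 Ω, ∠Z = −∠Y = -46.8°
I = V/|Z| = 8.1/288 = 28.1 mA

28.1 mA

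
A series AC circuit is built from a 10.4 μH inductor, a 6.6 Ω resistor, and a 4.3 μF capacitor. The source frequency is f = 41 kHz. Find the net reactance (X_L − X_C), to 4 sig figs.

ω = 2πf = 257600 rad/s
X_L = ωL = 2.679 Ω
X_C = 1/(ωC) = 0.9028 Ω
X = 2.679 − 0.9028 = 1.776 Ω

1.776 Ω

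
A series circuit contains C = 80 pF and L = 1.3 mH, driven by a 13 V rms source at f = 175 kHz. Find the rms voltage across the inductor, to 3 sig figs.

1.87 V

ω = 2πf = 1.1e+06 rad/s
X_L = ωL = 1430 Ω
X_C = 1/(ωC) = 11400 Ω
Net reactance X = X_L − X_C = -9940 Ω
Z = − j9940 Ω
|Z| = √(0² + 9940²) = 9940 Ω
I = V/|Z| = 1.31 mA
V_L = I·|Z_L| = 0.00131 × 1430 = 1.87 V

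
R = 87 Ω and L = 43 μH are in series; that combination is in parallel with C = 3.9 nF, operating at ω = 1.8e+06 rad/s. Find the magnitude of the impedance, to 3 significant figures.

153 Ω

X_L = ωL = 77.4 Ω
X_C = 1/(ωC) = 142 Ω
Branch 1 (R+jX_L): Z₁ = 87.0 + j77.4 Ω, |Z₁| = 116 Ω
Branch 2 (−jX_C): Z₂ = −j142 Ω
Parallel: Z = Z₁Z₂/(Z₁+Z₂), |Z| = 153 Ω, ∠Z = -11.6°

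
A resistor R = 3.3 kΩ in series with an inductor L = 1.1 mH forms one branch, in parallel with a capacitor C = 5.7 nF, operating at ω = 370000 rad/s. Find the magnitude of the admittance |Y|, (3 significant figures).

X_L = ωL = 407 Ω
X_C = 1/(ωC) = 474 Ω
Branch 1 (R+jX_L): Z₁ = 3300 + j407 Ω, |Z₁| = 3330 Ω
Branch 2 (−jX_C): Z₂ = −j474 Ω
Parallel: Z = Z₁Z₂/(Z₁+Z₂), |Z| = 478 Ω, ∠Z = -81.8°
|Y| = 1/|Z| = 2.09 mS

2.09 mS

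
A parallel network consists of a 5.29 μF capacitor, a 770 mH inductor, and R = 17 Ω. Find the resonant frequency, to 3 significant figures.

ω₀ = 1/√(LC) = 1/√(0.77 × 5.29e-06) = 495.5 rad/s
f₀ = ω₀/(2π) = 78.9 Hz

78.9 Hz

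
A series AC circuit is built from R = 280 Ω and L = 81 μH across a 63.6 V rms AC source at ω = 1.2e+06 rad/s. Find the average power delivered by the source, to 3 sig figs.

X_L = ωL = 97.2 Ω
Z = 280 + j97.2 Ω
|Z| = √(280² + 97.2²) = 296 Ω
∠Z = arctan(97.2/280) = 19.1°
I = V/|Z| = 215 mA
P = VI cos φ = 63.6 × 0.215 × cos(19.1°) = 12.9 W

12.9 W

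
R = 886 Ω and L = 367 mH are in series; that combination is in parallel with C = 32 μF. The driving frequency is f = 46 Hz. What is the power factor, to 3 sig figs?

0.121

ω = 2πf = 289.0 rad/s
X_L = ωL = 106 Ω
X_C = 1/(ωC) = 108 Ω
Branch 1 (R+jX_L): Z₁ = 886 + j106 Ω, |Z₁| = 892 Ω
Branch 2 (−jX_C): Z₂ = −j108 Ω
Parallel: Z = Z₁Z₂/(Z₁+Z₂), |Z| = 109 Ω, ∠Z = -83.0°
cos φ = cos(-83.0°) = 0.121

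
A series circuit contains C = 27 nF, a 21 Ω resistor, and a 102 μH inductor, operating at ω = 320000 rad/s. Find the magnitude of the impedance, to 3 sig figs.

85.7 Ω

X_L = ωL = 32.6 Ω
X_C = 1/(ωC) = 116 Ω
Net reactance X = X_L − X_C = -83.1 Ω
Z = 21.0 − j83.1 Ω
|Z| = √(21.0² + 83.1²) = 85.7 Ω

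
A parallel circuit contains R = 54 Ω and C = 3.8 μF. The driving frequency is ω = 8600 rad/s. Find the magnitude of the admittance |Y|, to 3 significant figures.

37.6 mS

X_C = 1/(ωC) = 30.6 Ω
Parallel: admittances add. Y = 1/R + jωC
Y = (0.0185 + j0.0327) S
|Y| = 0.0376 S → |Z| = 1/|Y| = 26.6 Ω, ∠Z = −∠Y = -60.5°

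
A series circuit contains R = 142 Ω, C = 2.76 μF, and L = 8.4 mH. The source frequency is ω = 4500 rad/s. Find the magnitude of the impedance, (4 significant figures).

148.3 Ω

X_L = ωL = 37.80 Ω
X_C = 1/(ωC) = 80.52 Ω
Net reactance X = X_L − X_C = -42.72 Ω
Z = 142.0 − j42.72 Ω
|Z| = √(142.0² + 42.72²) = 148.3 Ω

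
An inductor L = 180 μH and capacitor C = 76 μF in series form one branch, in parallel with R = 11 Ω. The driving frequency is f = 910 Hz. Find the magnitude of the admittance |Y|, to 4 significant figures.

791.4 mS

ω = 2πf = 5718 rad/s
X_L = ωL = 1.029 Ω
X_C = 1/(ωC) = 2.301 Ω
Branch 1: Z₁ = R = 11.00 Ω
Branch 2 (series LC): Z₂ = j(X_L − X_C) = −j1.272 Ω
Parallel: Z = Z₁Z₂/(Z₁+Z₂), |Z| = 1.264 Ω, ∠Z = -83.40°
|Y| = 1/|Z| = 791.4 mS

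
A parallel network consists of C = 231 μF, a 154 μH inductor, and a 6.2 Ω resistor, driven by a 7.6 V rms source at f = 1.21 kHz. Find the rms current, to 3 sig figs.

6.96 A

ω = 2πf = 7603 rad/s
X_L = ωL = 1.17 Ω
X_C = 1/(ωC) = 0.569 Ω
Parallel: admittances add. Y = 1/R + 1/(jωL) + jωC
Y = (0.161 + j0.902) S
|Y| = 0.916 S → |Z| = 1/|Y| = 1.09 Ω, ∠Z = −∠Y = -79.9°
I = V/|Z| = 7.6/1.09 = 6.96 A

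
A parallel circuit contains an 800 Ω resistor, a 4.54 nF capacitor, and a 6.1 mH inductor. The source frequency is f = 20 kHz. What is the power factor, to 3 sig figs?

0.862

ω = 2πf = 125700 rad/s
X_L = ωL = 767 Ω
X_C = 1/(ωC) = 1750 Ω
Parallel: admittances add. Y = 1/R + 1/(jωL) + jωC
Y = (0.00125 − j0.000734) S
|Y| = 0.00145 S → |Z| = 1/|Y| = 690 Ω, ∠Z = −∠Y = 30.4°
cos φ = cos(30.4°) = 0.862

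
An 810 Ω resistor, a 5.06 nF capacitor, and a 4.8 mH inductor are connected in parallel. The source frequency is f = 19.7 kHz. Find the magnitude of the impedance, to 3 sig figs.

ω = 2πf = 123800 rad/s
X_L = ωL = 594 Ω
X_C = 1/(ωC) = 1600 Ω
Parallel: admittances add. Y = 1/R + 1/(jωL) + jωC
Y = (0.00123 − j0.00106) S
|Y| = 0.00163 S → |Z| = 1/|Y| = 615 Ω, ∠Z = −∠Y = 40.6°

615 Ω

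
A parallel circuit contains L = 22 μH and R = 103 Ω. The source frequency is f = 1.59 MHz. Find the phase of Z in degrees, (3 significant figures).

ω = 2πf = 9.99e+06 rad/s
X_L = ωL = 220 Ω
Parallel: admittances add. Y = 1/R + 1/(jωL)
Y = (0.00971 − j0.00455) S
|Y| = 0.0107 S → |Z| = 1/|Y| = 93.3 Ω, ∠Z = −∠Y = 25.1°

25.1°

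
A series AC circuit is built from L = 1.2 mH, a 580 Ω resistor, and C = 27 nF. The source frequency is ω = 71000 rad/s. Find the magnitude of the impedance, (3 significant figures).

726 Ω

X_L = ωL = 85.2 Ω
X_C = 1/(ωC) = 522 Ω
Net reactance X = X_L − X_C = -436 Ω
Z = 580 − j436 Ω
|Z| = √(580² + 436²) = 726 Ω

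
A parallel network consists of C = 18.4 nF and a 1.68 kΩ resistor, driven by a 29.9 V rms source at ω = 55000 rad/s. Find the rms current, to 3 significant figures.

X_C = 1/(ωC) = 988 Ω
Parallel: admittances add. Y = 1/R + jωC
Y = (0.000595 + j0.00101) S
|Y| = 0.00117 S → |Z| = 1/|Y| = 852 Ω, ∠Z = −∠Y = -59.5°
I = V/|Z| = 29.9/852 = 35.1 mA

35.1 mA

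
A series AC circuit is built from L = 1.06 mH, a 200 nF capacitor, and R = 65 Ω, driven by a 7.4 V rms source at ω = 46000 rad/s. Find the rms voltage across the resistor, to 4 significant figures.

X_L = ωL = 48.76 Ω
X_C = 1/(ωC) = 108.7 Ω
Net reactance X = X_L − X_C = -59.94 Ω
Z = 65.00 − j59.94 Ω
|Z| = √(65.00² + 59.94²) = 88.42 Ω
I = V/|Z| = 83.70 mA
V_R = I·|Z_R| = 0.08370 × 65.00 = 5.440 V

5.440 V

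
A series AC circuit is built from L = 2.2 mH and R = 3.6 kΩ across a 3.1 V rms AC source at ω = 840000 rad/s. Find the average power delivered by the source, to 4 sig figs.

2.113 mW

X_L = ωL = 1848 Ω
Z = 3600 + j1848 Ω
|Z| = √(3600² + 1848²) = 4047 Ω
∠Z = arctan(1848/3600) = 27.17°
I = V/|Z| = 766.1 μA
P = VI cos φ = 3.1 × 0.0007661 × cos(27.17°) = 2.113 mW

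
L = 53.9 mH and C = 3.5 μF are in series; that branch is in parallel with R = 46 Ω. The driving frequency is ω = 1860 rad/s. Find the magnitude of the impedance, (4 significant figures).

34.84 Ω

X_L = ωL = 100.3 Ω
X_C = 1/(ωC) = 153.6 Ω
Branch 1: Z₁ = R = 46.00 Ω
Branch 2 (series LC): Z₂ = j(X_L − X_C) = −j53.36 Ω
Parallel: Z = Z₁Z₂/(Z₁+Z₂), |Z| = 34.84 Ω, ∠Z = -40.77°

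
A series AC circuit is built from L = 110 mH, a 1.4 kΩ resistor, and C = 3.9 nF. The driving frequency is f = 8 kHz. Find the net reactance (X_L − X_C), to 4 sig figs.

ω = 2πf = 50270 rad/s
X_L = ωL = 5529 Ω
X_C = 1/(ωC) = 5101 Ω
X = 5529 − 5101 = 428.1 Ω

428.1 Ω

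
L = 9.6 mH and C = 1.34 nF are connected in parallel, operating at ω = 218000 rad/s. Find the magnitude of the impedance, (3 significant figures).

5380 Ω

X_L = ωL = 2090 Ω
X_C = 1/(ωC) = 3420 Ω
Parallel: admittances add. Y = 1/(jωL) + jωC
Y = (0 − j0.000186) S
|Y| = 0.000186 S → |Z| = 1/|Y| = 5380 Ω, ∠Z = −∠Y = 90.0°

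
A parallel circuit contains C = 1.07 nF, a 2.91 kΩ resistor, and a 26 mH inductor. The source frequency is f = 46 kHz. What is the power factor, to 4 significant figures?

0.8899

ω = 2πf = 289000 rad/s
X_L = ωL = 7515 Ω
X_C = 1/(ωC) = 3234 Ω
Parallel: admittances add. Y = 1/R + 1/(jωL) + jωC
Y = (0.0003436 + j0.0001762) S
|Y| = 0.0003862 S → |Z| = 1/|Y| = 2589 Ω, ∠Z = −∠Y = -27.14°
cos φ = cos(-27.14°) = 0.8899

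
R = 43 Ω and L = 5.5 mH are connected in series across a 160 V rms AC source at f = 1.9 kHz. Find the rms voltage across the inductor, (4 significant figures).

133.9 V

ω = 2πf = 11940 rad/s
X_L = ωL = 65.66 Ω
Z = 43.00 + j65.66 Ω
|Z| = √(43.00² + 65.66²) = 78.49 Ω
I = V/|Z| = 2.039 A
V_L = I·|Z_L| = 2.039 × 65.66 = 133.9 V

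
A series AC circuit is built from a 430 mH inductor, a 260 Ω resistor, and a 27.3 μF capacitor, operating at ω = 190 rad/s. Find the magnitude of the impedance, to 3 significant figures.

283 Ω

X_L = ωL = 81.7 Ω
X_C = 1/(ωC) = 193 Ω
Net reactance X = X_L − X_C = -111 Ω
Z = 260 − j111 Ω
|Z| = √(260² + 111²) = 283 Ω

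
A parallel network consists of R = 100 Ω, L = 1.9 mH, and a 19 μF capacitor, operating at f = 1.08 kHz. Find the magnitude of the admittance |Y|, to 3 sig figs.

ω = 2πf = 6786 rad/s
X_L = ωL = 12.9 Ω
X_C = 1/(ωC) = 7.76 Ω
Parallel: admittances add. Y = 1/R + 1/(jωL) + jωC
Y = (0.0100 + j0.0514) S
|Y| = 0.0523 S → |Z| = 1/|Y| = 19.1 Ω, ∠Z = −∠Y = -79.0°

52.3 mS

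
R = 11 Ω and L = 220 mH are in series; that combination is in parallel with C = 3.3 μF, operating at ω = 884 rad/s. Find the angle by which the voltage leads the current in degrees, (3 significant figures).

X_L = ωL = 194 Ω
X_C = 1/(ωC) = 343 Ω
Branch 1 (R+jX_L): Z₁ = 11.0 + j194 Ω, |Z₁| = 195 Ω
Branch 2 (−jX_C): Z₂ = −j343 Ω
Parallel: Z = Z₁Z₂/(Z₁+Z₂), |Z| = 449 Ω, ∠Z = 82.5°

82.5°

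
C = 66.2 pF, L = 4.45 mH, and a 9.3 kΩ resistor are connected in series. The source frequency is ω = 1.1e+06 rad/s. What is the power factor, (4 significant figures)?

0.7249

X_L = ωL = 4895 Ω
X_C = 1/(ωC) = 13730 Ω
Net reactance X = X_L − X_C = -8837 Ω
Z = 9300 − j8837 Ω
|Z| = √(9300² + 8837²) = 12830 Ω
∠Z = arctan(-8837/9300) = -43.54°
cos φ = cos(-43.54°) = 0.7249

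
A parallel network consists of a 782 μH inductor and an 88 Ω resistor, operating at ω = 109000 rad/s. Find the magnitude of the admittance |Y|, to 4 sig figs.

16.33 mS

X_L = ωL = 85.24 Ω
Parallel: admittances add. Y = 1/R + 1/(jωL)
Y = (0.01136 − j0.01173) S
|Y| = 0.01633 S → |Z| = 1/|Y| = 61.23 Ω, ∠Z = −∠Y = 45.91°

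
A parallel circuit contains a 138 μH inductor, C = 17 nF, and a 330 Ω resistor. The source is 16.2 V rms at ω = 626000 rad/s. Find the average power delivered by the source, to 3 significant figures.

795 mW

X_L = ωL = 86.4 Ω
X_C = 1/(ωC) = 94.0 Ω
Parallel: admittances add. Y = 1/R + 1/(jωL) + jωC
Y = (0.00303 − j0.000934) S
|Y| = 0.00317 S → |Z| = 1/|Y| = 315 Ω, ∠Z = −∠Y = 17.1°
I = V/|Z| = 51.4 mA
P = VI cos φ = 16.2 × 0.0514 × cos(17.1°) = 795 mW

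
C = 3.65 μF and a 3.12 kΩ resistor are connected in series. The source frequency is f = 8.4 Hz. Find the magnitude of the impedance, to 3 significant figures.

ω = 2πf = 52.78 rad/s
X_C = 1/(ωC) = 5190 Ω
Z = 3120 − j5190 Ω
|Z| = √(3120² + 5190²) = 6060 Ω

6060 Ω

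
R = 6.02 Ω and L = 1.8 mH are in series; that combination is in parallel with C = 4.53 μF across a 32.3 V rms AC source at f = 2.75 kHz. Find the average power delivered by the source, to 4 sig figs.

6.258 W

ω = 2πf = 17280 rad/s
X_L = ωL = 31.10 Ω
X_C = 1/(ωC) = 12.78 Ω
Branch 1 (R+jX_L): Z₁ = 6.020 + j31.10 Ω, |Z₁| = 31.68 Ω
Branch 2 (−jX_C): Z₂ = −j12.78 Ω
Parallel: Z = Z₁Z₂/(Z₁+Z₂), |Z| = 20.98 Ω, ∠Z = -82.77°
I = V/|Z| = 1.539 A
P = VI cos φ = 32.3 × 1.539 × cos(-82.77°) = 6.258 W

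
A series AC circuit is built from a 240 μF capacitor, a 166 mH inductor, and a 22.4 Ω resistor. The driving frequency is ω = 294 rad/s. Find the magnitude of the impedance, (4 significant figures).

41.24 Ω

X_L = ωL = 48.80 Ω
X_C = 1/(ωC) = 14.17 Ω
Net reactance X = X_L − X_C = 34.63 Ω
Z = 22.40 + j34.63 Ω
|Z| = √(22.40² + 34.63²) = 41.24 Ω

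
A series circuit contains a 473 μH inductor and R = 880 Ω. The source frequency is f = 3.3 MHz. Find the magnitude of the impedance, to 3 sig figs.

9850 Ω

ω = 2πf = 2.073e+07 rad/s
X_L = ωL = 9810 Ω
Z = 880 + j9810 Ω
|Z| = √(880² + 9810²) = 9850 Ω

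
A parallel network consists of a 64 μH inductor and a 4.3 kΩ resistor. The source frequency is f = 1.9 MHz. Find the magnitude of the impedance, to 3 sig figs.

ω = 2πf = 1.194e+07 rad/s
X_L = ωL = 764 Ω
Parallel: admittances add. Y = 1/R + 1/(jωL)
Y = (0.000233 − j0.00131) S
|Y| = 0.00133 S → |Z| = 1/|Y| = 752 Ω, ∠Z = −∠Y = 79.9°

752 Ω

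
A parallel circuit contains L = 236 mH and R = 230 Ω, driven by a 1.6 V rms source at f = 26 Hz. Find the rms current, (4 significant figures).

42.08 mA

ω = 2πf = 163.4 rad/s
X_L = ωL = 38.55 Ω
Parallel: admittances add. Y = 1/R + 1/(jωL)
Y = (0.004348 − j0.02594) S
|Y| = 0.02630 S → |Z| = 1/|Y| = 38.02 Ω, ∠Z = −∠Y = 80.48°
I = V/|Z| = 1.6/38.02 = 42.08 mA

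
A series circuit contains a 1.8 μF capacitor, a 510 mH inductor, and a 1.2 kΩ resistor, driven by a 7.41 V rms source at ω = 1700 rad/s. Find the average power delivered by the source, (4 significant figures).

38.05 mW

X_L = ωL = 867.0 Ω
X_C = 1/(ωC) = 326.8 Ω
Net reactance X = X_L − X_C = 540.2 Ω
Z = 1200 + j540.2 Ω
|Z| = √(1200² + 540.2²) = 1316 Ω
∠Z = arctan(540.2/1200) = 24.24°
I = V/|Z| = 5.631 mA
P = VI cos φ = 7.41 × 0.005631 × cos(24.24°) = 38.05 mW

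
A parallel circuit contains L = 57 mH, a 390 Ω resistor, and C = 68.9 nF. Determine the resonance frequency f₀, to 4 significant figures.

2.540 kHz

ω₀ = 1/√(LC) = 1/√(0.057 × 6.89e-08) = 15960 rad/s
f₀ = ω₀/(2π) = 2.540 kHz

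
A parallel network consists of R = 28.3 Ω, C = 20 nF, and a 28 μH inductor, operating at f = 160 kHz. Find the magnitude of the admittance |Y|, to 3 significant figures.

ω = 2πf = 1.005e+06 rad/s
X_L = ωL = 28.1 Ω
X_C = 1/(ωC) = 49.7 Ω
Parallel: admittances add. Y = 1/R + 1/(jωL) + jωC
Y = (0.0353 − j0.0154) S
|Y| = 0.0386 S → |Z| = 1/|Y| = 25.9 Ω, ∠Z = −∠Y = 23.6°

38.6 mS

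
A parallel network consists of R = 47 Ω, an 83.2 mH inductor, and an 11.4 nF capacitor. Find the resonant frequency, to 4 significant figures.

ω₀ = 1/√(LC) = 1/√(0.0832 × 1.14e-08) = 32470 rad/s
f₀ = ω₀/(2π) = 5.168 kHz

5.168 kHz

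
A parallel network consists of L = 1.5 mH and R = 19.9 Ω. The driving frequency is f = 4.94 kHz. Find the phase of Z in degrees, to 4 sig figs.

ω = 2πf = 31040 rad/s
X_L = ωL = 46.56 Ω
Parallel: admittances add. Y = 1/R + 1/(jωL)
Y = (0.05025 − j0.02148) S
|Y| = 0.05465 S → |Z| = 1/|Y| = 18.30 Ω, ∠Z = −∠Y = 23.14°

23.14°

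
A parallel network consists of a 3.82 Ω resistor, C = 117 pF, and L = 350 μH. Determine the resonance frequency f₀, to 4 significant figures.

ω₀ = 1/√(LC) = 1/√(0.00035 × 1.17e-10) = 4.942e+06 rad/s
f₀ = ω₀/(2π) = 786.5 kHz

786.5 kHz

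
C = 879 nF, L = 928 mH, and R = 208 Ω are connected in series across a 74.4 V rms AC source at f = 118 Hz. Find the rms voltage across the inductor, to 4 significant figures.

ω = 2πf = 741.4 rad/s
X_L = ωL = 688.0 Ω
X_C = 1/(ωC) = 1534 Ω
Net reactance X = X_L − X_C = -846.4 Ω
Z = 208.0 − j846.4 Ω
|Z| = √(208.0² + 846.4²) = 871.6 Ω
I = V/|Z| = 85.36 mA
V_L = I·|Z_L| = 0.08536 × 688.0 = 58.73 V

58.73 V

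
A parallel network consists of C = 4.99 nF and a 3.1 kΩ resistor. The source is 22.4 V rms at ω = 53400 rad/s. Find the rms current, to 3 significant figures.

X_C = 1/(ωC) = 3750 Ω
Parallel: admittances add. Y = 1/R + jωC
Y = (0.000323 + j0.000266) S
|Y| = 0.000418 S → |Z| = 1/|Y| = 2390 Ω, ∠Z = −∠Y = -39.6°
I = V/|Z| = 22.4/2390 = 9.37 mA

9.37 mA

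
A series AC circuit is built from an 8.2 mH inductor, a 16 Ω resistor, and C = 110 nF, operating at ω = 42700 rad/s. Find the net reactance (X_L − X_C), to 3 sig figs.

X_L = ωL = 350 Ω
X_C = 1/(ωC) = 213 Ω
X = 350 − 213 = 137 Ω

137 Ω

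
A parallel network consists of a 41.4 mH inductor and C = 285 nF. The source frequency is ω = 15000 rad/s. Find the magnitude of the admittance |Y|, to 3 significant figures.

2.66 mS

X_L = ωL = 621 Ω
X_C = 1/(ωC) = 234 Ω
Parallel: admittances add. Y = 1/(jωL) + jωC
Y = (0 + j0.00266) S
|Y| = 0.00266 S → |Z| = 1/|Y| = 375 Ω, ∠Z = −∠Y = -90.0°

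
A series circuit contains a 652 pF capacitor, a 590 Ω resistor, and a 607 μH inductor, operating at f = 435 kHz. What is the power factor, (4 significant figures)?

0.4734

ω = 2πf = 2.733e+06 rad/s
X_L = ωL = 1659 Ω
X_C = 1/(ωC) = 561.2 Ω
Net reactance X = X_L − X_C = 1098 Ω
Z = 590.0 + j1098 Ω
|Z| = √(590.0² + 1098²) = 1246 Ω
∠Z = arctan(1098/590.0) = 61.75°
cos φ = cos(61.75°) = 0.4734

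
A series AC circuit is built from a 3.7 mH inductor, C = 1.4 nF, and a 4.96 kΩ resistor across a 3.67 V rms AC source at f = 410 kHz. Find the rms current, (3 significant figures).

ω = 2πf = 2.576e+06 rad/s
X_L = ωL = 9530 Ω
X_C = 1/(ωC) = 277 Ω
Net reactance X = X_L − X_C = 9250 Ω
Z = 4960 + j9250 Ω
|Z| = √(4960² + 9250²) = 10500 Ω
I = V/|Z| = 3.67/10500 = 350 μA

350 μA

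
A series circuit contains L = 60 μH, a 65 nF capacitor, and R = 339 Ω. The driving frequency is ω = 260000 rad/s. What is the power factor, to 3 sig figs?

0.992

X_L = ωL = 15.6 Ω
X_C = 1/(ωC) = 59.2 Ω
Net reactance X = X_L − X_C = -43.6 Ω
Z = 339 − j43.6 Ω
|Z| = √(339² + 43.6²) = 342 Ω
∠Z = arctan(-43.6/339) = -7.32°
cos φ = cos(-7.32°) = 0.992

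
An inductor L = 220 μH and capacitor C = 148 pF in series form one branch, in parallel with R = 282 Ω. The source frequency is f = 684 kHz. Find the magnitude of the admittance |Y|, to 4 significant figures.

ω = 2πf = 4.298e+06 rad/s
X_L = ωL = 945.5 Ω
X_C = 1/(ωC) = 1572 Ω
Branch 1: Z₁ = R = 282.0 Ω
Branch 2 (series LC): Z₂ = j(X_L − X_C) = −j626.7 Ω
Parallel: Z = Z₁Z₂/(Z₁+Z₂), |Z| = 257.2 Ω, ∠Z = -24.23°
|Y| = 1/|Z| = 3.889 mS

3.889 mS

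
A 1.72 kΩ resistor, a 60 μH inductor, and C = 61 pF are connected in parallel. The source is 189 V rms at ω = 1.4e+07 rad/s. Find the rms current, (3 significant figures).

X_L = ωL = 840 Ω
X_C = 1/(ωC) = 1170 Ω
Parallel: admittances add. Y = 1/R + 1/(jωL) + jωC
Y = (0.000581 − j0.000336) S
|Y| = 0.000672 S → |Z| = 1/|Y| = 1490 Ω, ∠Z = −∠Y = 30.1°
I = V/|Z| = 189/1490 = 127 mA

127 mA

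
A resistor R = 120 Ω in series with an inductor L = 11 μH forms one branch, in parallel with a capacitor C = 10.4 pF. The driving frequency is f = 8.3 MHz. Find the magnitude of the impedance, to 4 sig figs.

ω = 2πf = 5.215e+07 rad/s
X_L = ωL = 573.7 Ω
X_C = 1/(ωC) = 1844 Ω
Branch 1 (R+jX_L): Z₁ = 120.0 + j573.7 Ω, |Z₁| = 586.1 Ω
Branch 2 (−jX_C): Z₂ = −j1844 Ω
Parallel: Z = Z₁Z₂/(Z₁+Z₂), |Z| = 847.0 Ω, ∠Z = 72.79°

847.0 Ω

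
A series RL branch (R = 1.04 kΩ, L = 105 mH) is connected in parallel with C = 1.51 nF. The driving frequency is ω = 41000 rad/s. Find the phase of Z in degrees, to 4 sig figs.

X_L = ωL = 4305 Ω
X_C = 1/(ωC) = 16150 Ω
Branch 1 (R+jX_L): Z₁ = 1040 + j4305 Ω, |Z₁| = 4429 Ω
Branch 2 (−jX_C): Z₂ = −j16150 Ω
Parallel: Z = Z₁Z₂/(Z₁+Z₂), |Z| = 6015 Ω, ∠Z = 71.40°

71.40°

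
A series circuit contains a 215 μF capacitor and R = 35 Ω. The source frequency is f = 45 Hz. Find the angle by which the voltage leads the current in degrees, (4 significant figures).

-25.17°

ω = 2πf = 282.7 rad/s
X_C = 1/(ωC) = 16.45 Ω
Z = 35.00 − j16.45 Ω
|Z| = √(35.00² + 16.45²) = 38.67 Ω
∠Z = arctan(-16.45/35.00) = -25.17°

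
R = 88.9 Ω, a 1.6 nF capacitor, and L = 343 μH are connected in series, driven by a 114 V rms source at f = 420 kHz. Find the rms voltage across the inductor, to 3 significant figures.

153 V

ω = 2πf = 2.639e+06 rad/s
X_L = ωL = 905 Ω
X_C = 1/(ωC) = 237 Ω
Net reactance X = X_L − X_C = 668 Ω
Z = 88.9 + j668 Ω
|Z| = √(88.9² + 668²) = 674 Ω
I = V/|Z| = 169 mA
V_L = I·|Z_L| = 0.169 × 905 = 153 V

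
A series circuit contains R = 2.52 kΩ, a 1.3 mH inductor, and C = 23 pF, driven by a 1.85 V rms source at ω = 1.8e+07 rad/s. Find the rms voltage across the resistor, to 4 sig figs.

X_L = ωL = 23400 Ω
X_C = 1/(ωC) = 2415 Ω
Net reactance X = X_L − X_C = 20980 Ω
Z = 2520 + j20980 Ω
|Z| = √(2520² + 20980²) = 21140 Ω
I = V/|Z| = 87.53 μA
V_R = I·|Z_R| = 8.753e-05 × 2520 = 0.2206 V

0.2206 V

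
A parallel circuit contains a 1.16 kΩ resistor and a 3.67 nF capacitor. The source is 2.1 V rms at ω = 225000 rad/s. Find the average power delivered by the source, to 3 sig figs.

X_C = 1/(ωC) = 1210 Ω
Parallel: admittances add. Y = 1/R + jωC
Y = (0.000862 + j0.000826) S
|Y| = 0.00119 S → |Z| = 1/|Y| = 838 Ω, ∠Z = −∠Y = -43.8°
I = V/|Z| = 2.51 mA
P = VI cos φ = 2.1 × 0.00251 × cos(-43.8°) = 3.80 mW

3.80 mW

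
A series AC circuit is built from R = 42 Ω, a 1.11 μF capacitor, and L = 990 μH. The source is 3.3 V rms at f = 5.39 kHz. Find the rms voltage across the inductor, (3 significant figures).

ω = 2πf = 33870 rad/s
X_L = ωL = 33.5 Ω
X_C = 1/(ωC) = 26.6 Ω
Net reactance X = X_L − X_C = 6.93 Ω
Z = 42.0 + j6.93 Ω
|Z| = √(42.0² + 6.93²) = 42.6 Ω
I = V/|Z| = 77.5 mA
V_L = I·|Z_L| = 0.0775 × 33.5 = 2.60 V

2.60 V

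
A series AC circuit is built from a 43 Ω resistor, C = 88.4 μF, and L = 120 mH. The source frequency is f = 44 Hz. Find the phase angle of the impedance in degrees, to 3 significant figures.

ω = 2πf = 276.5 rad/s
X_L = ωL = 33.2 Ω
X_C = 1/(ωC) = 40.9 Ω
Net reactance X = X_L − X_C = -7.74 Ω
Z = 43.0 − j7.74 Ω
|Z| = √(43.0² + 7.74²) = 43.7 Ω
∠Z = arctan(-7.74/43.0) = -10.2°

-10.2°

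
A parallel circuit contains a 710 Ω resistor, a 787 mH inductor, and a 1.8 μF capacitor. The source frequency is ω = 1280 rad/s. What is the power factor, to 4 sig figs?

0.7319

X_L = ωL = 1007 Ω
X_C = 1/(ωC) = 434.0 Ω
Parallel: admittances add. Y = 1/R + 1/(jωL) + jωC
Y = (0.001408 + j0.001311) S
|Y| = 0.001924 S → |Z| = 1/|Y| = 519.6 Ω, ∠Z = −∠Y = -42.95°
cos φ = cos(-42.95°) = 0.7319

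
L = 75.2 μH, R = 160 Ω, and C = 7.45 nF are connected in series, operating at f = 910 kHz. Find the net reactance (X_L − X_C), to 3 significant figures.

406 Ω

ω = 2πf = 5.718e+06 rad/s
X_L = ωL = 430 Ω
X_C = 1/(ωC) = 23.5 Ω
X = 430 − 23.5 = 406 Ω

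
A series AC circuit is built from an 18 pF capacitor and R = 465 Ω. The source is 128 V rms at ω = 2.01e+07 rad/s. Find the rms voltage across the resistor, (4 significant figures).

X_C = 1/(ωC) = 2764 Ω
Z = 465.0 − j2764 Ω
|Z| = √(465.0² + 2764²) = 2803 Ω
I = V/|Z| = 45.67 mA
V_R = I·|Z_R| = 0.04567 × 465.0 = 21.24 V

21.24 V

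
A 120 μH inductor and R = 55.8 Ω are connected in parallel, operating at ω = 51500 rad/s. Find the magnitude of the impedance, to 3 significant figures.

6.14 Ω

X_L = ωL = 6.18 Ω
Parallel: admittances add. Y = 1/R + 1/(jωL)
Y = (0.0179 − j0.162) S
|Y| = 0.163 S → |Z| = 1/|Y| = 6.14 Ω, ∠Z = −∠Y = 83.7°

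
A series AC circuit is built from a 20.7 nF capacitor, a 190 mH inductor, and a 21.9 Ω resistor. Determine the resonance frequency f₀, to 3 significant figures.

2.54 kHz

ω₀ = 1/√(LC) = 1/√(0.19 × 2.07e-08) = 15950 rad/s
f₀ = ω₀/(2π) = 2.54 kHz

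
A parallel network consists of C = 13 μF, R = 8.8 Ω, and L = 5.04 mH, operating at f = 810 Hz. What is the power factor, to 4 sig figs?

ω = 2πf = 5089 rad/s
X_L = ωL = 25.65 Ω
X_C = 1/(ωC) = 15.11 Ω
Parallel: admittances add. Y = 1/R + 1/(jωL) + jωC
Y = (0.1136 + j0.02718) S
|Y| = 0.1168 S → |Z| = 1/|Y| = 8.559 Ω, ∠Z = −∠Y = -13.45°
cos φ = cos(-13.45°) = 0.9726

0.9726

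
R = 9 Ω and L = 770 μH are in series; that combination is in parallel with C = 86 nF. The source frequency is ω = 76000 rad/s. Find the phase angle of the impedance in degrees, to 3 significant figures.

X_L = ωL = 58.5 Ω
X_C = 1/(ωC) = 153 Ω
Branch 1 (R+jX_L): Z₁ = 9.00 + j58.5 Ω, |Z₁| = 59.2 Ω
Branch 2 (−jX_C): Z₂ = −j153 Ω
Parallel: Z = Z₁Z₂/(Z₁+Z₂), |Z| = 95.4 Ω, ∠Z = 75.8°

75.8°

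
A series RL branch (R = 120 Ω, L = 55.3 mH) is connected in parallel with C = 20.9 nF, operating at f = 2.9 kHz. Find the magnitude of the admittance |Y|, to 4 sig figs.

ω = 2πf = 18220 rad/s
X_L = ωL = 1008 Ω
X_C = 1/(ωC) = 2626 Ω
Branch 1 (R+jX_L): Z₁ = 120.0 + j1008 Ω, |Z₁| = 1015 Ω
Branch 2 (−jX_C): Z₂ = −j2626 Ω
Parallel: Z = Z₁Z₂/(Z₁+Z₂), |Z| = 1642 Ω, ∠Z = 78.97°
|Y| = 1/|Z| = 609.0 μS

609.0 μS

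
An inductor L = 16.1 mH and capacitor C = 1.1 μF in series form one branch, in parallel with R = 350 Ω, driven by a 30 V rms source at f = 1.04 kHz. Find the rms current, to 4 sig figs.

ω = 2πf = 6535 rad/s
X_L = ωL = 105.2 Ω
X_C = 1/(ωC) = 139.1 Ω
Branch 1: Z₁ = R = 350.0 Ω
Branch 2 (series LC): Z₂ = j(X_L − X_C) = −j33.92 Ω
Parallel: Z = Z₁Z₂/(Z₁+Z₂), |Z| = 33.76 Ω, ∠Z = -84.47°
I = V/|Z| = 30/33.76 = 888.7 mA

888.7 mA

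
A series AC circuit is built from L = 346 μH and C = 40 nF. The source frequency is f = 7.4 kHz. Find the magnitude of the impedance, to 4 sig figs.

521.6 Ω

ω = 2πf = 46500 rad/s
X_L = ωL = 16.09 Ω
X_C = 1/(ωC) = 537.7 Ω
Net reactance X = X_L − X_C = -521.6 Ω
Z = − j521.6 Ω
|Z| = √(0² + 521.6²) = 521.6 Ω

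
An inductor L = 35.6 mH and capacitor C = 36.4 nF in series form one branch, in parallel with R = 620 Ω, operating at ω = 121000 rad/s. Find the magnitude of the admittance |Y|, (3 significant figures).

X_L = ωL = 4310 Ω
X_C = 1/(ωC) = 227 Ω
Branch 1: Z₁ = R = 620 Ω
Branch 2 (series LC): Z₂ = j(X_L − X_C) = j4080 Ω
Parallel: Z = Z₁Z₂/(Z₁+Z₂), |Z| = 613 Ω, ∠Z = 8.64°
|Y| = 1/|Z| = 1.63 mS

1.63 mS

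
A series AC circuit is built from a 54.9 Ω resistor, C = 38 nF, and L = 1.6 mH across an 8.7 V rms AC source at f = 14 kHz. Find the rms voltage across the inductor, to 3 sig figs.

ω = 2πf = 87960 rad/s
X_L = ωL = 141 Ω
X_C = 1/(ωC) = 299 Ω
Net reactance X = X_L − X_C = -158 Ω
Z = 54.9 − j158 Ω
|Z| = √(54.9² + 158²) = 168 Ω
I = V/|Z| = 51.9 mA
V_L = I·|Z_L| = 0.0519 × 141 = 7.30 V

7.30 V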